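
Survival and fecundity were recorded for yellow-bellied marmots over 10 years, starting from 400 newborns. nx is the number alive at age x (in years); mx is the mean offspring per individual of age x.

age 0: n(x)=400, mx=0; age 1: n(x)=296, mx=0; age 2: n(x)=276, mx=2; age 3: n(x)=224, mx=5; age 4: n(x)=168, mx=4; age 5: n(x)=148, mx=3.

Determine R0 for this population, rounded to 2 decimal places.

lx = nx/n0 = nx/400: 1, 0.74, 0.69, 0.56, 0.42, 0.37
lx·mx by age: 0, 0, 1.38, 2.8, 1.68, 1.11
R0 = Σ lx·mx = 6.97 → 6.97

6.97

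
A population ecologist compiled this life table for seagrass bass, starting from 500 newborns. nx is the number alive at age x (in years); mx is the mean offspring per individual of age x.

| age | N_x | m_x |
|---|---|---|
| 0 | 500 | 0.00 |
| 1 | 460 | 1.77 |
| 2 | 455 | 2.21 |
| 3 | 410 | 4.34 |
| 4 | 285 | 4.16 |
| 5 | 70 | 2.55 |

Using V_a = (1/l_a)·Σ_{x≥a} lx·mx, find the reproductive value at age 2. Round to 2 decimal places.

lx = nx/n0 = nx/500: 1, 0.92, 0.91, 0.82, 0.57, 0.14
lx·mx for x ≥ 2: 2.0111, 3.5588, 2.3712, 0.357 → sum = 8.2981
V_2 = 8.2981 / l_2 = 8.2981 / 0.91 = 9.118791… → 9.12

9.12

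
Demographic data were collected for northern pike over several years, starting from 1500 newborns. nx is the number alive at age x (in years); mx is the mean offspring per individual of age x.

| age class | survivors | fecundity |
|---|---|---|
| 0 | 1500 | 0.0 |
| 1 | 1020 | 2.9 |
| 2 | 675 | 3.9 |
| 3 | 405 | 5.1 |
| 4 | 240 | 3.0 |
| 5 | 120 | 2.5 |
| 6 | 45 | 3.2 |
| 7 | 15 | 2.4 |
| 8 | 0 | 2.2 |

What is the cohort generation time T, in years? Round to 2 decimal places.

2.25

lx = nx/n0 = nx/1500: 1, 0.68, 0.45, 0.27, 0.16, 0.08, 0.03, 0.01, 0
lx·mx: 0, 1.972, 1.755, 1.377, 0.48, 0.2, 0.096, 0.024, 0 → R0 = 5.904
x·lx·mx: 0, 1.972, 3.51, 4.131, 1.92, 1, 0.576, 0.168, 0 → Σ = 13.277
T = 13.277 / 5.904 = 2.248814… → 2.25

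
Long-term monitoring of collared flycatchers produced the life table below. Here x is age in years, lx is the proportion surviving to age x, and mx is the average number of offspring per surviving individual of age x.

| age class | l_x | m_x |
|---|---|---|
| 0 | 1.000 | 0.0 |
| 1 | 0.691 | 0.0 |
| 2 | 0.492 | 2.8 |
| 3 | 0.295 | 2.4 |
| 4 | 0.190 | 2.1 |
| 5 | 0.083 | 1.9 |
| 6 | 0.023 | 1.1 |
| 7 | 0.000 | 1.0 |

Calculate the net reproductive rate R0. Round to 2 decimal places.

2.67

lx·mx by age: 0, 0, 1.3776, 0.708, 0.399, 0.1577, 0.0253, 0
R0 = Σ lx·mx = 2.6676 → 2.67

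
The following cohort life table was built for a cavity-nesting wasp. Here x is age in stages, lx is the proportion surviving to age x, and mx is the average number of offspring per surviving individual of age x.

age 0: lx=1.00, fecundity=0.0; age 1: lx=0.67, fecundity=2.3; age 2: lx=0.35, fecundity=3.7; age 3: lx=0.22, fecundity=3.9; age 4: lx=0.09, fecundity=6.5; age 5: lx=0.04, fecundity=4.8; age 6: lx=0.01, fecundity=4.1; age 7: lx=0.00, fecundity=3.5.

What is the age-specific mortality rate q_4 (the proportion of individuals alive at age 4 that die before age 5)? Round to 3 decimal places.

0.556

q_4 = (l_4 − l_5) / l_4 = (0.09 − 0.04) / 0.09
     = 0.05 / 0.09 = 0.555556… → 0.556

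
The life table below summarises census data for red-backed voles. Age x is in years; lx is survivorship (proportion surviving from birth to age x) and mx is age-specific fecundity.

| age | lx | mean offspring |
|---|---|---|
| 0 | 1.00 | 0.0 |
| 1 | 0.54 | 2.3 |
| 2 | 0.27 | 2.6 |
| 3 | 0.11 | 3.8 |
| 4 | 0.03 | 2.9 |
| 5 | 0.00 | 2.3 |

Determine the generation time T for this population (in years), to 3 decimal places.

1.735

lx·mx: 0, 1.242, 0.702, 0.418, 0.087, 0 → R0 = 2.449
x·lx·mx: 0, 1.242, 1.404, 1.254, 0.348, 0 → Σ = 4.248
T = 4.248 / 2.449 = 1.734586… → 1.735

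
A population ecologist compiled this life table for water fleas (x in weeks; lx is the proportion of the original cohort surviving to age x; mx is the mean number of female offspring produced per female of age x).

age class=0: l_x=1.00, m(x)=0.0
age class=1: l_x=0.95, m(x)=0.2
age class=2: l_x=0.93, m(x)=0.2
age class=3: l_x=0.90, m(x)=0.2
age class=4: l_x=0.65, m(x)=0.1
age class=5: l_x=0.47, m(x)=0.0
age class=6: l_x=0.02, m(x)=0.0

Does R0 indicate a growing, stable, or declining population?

R0 = Σ lx·mx = 0 + 0.19 + 0.186 + 0.18 + 0.065 + 0 + 0 = 0.621
R0 < 1, so the population is declining.

declining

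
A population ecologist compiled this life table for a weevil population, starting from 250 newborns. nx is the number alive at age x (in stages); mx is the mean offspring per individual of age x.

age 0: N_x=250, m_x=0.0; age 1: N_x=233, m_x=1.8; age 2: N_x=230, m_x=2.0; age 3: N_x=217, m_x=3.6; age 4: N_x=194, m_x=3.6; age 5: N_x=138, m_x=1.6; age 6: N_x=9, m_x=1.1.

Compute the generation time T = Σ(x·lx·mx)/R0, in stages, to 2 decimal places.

2.95

lx = nx/n0 = nx/250: 1, 0.932, 0.92, 0.868, 0.776, 0.552, 0.036
lx·mx: 0, 1.6776, 1.84, 3.1248, 2.7936, 0.8832, 0.0396 → R0 = 10.3588
x·lx·mx: 0, 1.6776, 3.68, 9.3744, 11.1744, 4.416, 0.2376 → Σ = 30.56
T = 30.56 / 10.3588 = 2.950149… → 2.95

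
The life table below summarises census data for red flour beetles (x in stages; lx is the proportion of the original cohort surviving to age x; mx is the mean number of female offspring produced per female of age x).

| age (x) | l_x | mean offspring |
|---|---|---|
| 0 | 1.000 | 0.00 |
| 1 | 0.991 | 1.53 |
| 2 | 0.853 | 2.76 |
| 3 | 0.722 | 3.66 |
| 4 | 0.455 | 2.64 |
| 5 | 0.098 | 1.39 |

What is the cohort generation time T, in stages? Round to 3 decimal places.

lx·mx: 0, 1.51623, 2.35428, 2.64252, 1.2012, 0.13622 → R0 = 7.85045
x·lx·mx: 0, 1.51623, 4.70856, 7.92756, 4.8048, 0.6811 → Σ = 19.63825
T = 19.63825 / 7.85045 = 2.501544… → 2.502

2.502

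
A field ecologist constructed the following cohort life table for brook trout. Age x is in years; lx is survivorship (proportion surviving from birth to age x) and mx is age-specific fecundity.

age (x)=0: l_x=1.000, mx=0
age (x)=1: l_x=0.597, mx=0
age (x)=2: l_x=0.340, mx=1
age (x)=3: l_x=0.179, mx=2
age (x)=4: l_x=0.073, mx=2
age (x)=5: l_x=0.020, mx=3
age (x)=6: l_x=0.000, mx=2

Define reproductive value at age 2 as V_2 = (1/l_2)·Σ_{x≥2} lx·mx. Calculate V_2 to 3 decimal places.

lx·mx for x ≥ 2: 0.34, 0.358, 0.146, 0.06, 0 → sum = 0.904
V_2 = 0.904 / l_2 = 0.904 / 0.34 = 2.658824… → 2.659

2.659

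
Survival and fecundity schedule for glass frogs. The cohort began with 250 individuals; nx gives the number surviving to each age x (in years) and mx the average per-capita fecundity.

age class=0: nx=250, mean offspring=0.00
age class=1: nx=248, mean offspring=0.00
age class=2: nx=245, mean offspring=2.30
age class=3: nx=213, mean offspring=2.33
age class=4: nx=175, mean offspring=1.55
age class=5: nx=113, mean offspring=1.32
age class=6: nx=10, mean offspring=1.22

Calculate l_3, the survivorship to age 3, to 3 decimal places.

0.852

l_3 = n_3/n_0 = 213/250 = 0.852 → 0.852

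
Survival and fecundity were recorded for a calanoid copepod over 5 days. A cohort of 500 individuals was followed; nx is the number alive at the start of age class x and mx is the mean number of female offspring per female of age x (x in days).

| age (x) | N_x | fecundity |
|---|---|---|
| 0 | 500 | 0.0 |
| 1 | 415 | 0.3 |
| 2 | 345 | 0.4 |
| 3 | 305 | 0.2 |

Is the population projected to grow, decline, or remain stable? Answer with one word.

declining

lx = nx/n0 = nx/500: 1, 0.83, 0.69, 0.61
R0 = Σ lx·mx = 0 + 0.249 + 0.276 + 0.122 = 0.647
R0 < 1, so the population is declining.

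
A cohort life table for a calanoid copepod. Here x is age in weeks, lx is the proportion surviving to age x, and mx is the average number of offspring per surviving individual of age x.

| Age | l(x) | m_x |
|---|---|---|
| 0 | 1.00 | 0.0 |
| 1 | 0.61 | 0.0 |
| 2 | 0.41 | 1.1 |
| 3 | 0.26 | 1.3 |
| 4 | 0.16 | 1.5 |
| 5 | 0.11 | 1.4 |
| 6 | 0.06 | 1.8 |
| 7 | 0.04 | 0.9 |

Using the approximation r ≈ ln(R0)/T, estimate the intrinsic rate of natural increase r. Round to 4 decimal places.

0.0826

R0 = Σ lx·mx = 0 + 0 + 0.451 + 0.338 + 0.24 + 0.154 + 0.108 + 0.036 = 1.327
Σ x·lx·mx = 4.546; T = 4.546/1.327 = 3.42577…
r ≈ ln(R0)/T = ln(1.327)/3.42577… = 0.082586… → 0.0826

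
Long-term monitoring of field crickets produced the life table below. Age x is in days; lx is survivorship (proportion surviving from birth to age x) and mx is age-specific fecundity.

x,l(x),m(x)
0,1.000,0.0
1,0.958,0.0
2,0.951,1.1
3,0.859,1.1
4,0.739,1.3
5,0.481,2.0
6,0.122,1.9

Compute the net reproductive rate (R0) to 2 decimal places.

lx·mx by age: 0, 0, 1.0461, 0.9449, 0.9607, 0.962, 0.2318
R0 = Σ lx·mx = 4.1455 → 4.15

4.15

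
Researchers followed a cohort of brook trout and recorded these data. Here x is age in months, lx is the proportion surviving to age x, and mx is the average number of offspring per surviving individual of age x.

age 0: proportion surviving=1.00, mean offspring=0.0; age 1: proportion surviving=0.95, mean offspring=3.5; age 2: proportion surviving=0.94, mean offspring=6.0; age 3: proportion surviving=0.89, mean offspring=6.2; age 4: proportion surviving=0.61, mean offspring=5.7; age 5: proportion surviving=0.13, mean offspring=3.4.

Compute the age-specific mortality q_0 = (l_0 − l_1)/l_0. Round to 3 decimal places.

q_0 = (l_0 − l_1) / l_0 = (1 − 0.95) / 1
     = 0.05 / 1 = 0.05 → 0.050

0.050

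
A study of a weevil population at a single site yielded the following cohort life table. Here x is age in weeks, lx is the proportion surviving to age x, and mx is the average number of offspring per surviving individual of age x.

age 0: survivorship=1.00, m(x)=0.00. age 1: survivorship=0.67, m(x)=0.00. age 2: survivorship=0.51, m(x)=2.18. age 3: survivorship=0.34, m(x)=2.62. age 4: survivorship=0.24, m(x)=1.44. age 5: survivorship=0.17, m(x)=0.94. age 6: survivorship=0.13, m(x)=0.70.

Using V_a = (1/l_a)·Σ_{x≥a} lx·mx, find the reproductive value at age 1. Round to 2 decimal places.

3.88

lx·mx for x ≥ 1: 0, 1.1118, 0.8908, 0.3456, 0.1598, 0.091 → sum = 2.599
V_1 = 2.599 / l_1 = 2.599 / 0.67 = 3.879104… → 3.88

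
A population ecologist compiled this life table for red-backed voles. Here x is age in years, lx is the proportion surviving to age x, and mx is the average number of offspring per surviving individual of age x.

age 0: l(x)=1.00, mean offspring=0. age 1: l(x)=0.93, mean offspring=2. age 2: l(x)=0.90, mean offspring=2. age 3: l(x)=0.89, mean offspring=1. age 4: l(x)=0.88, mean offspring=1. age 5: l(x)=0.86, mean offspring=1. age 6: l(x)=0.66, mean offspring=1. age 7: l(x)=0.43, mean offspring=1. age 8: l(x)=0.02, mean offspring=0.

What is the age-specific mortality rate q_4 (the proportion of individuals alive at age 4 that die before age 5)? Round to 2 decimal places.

q_4 = (l_4 − l_5) / l_4 = (0.88 − 0.86) / 0.88
     = 0.02 / 0.88 = 0.022727… → 0.02

0.02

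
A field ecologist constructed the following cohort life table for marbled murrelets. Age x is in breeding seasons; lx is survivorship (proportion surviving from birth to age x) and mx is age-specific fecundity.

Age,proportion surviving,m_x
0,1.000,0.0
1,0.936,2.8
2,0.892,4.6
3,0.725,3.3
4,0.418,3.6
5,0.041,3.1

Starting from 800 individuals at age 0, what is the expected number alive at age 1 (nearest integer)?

749

Expected survivors = N0 · l_1 = 800 × 0.936 = 748.8 → 749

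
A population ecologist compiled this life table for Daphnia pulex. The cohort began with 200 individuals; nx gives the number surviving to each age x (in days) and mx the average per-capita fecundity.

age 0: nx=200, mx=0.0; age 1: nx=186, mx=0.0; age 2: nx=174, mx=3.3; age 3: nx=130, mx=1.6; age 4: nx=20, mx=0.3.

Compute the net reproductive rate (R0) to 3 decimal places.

lx = nx/n0 = nx/200: 1, 0.93, 0.87, 0.65, 0.1
lx·mx by age: 0, 0, 2.871, 1.04, 0.03
R0 = Σ lx·mx = 3.941 → 3.941

3.941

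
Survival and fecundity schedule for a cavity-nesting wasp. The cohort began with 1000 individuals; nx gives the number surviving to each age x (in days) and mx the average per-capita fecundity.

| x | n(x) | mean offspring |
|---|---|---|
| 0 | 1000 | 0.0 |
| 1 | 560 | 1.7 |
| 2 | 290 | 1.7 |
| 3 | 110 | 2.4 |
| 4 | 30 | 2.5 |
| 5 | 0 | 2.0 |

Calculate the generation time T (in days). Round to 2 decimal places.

1.70

lx = nx/n0 = nx/1000: 1, 0.56, 0.29, 0.11, 0.03, 0
lx·mx: 0, 0.952, 0.493, 0.264, 0.075, 0 → R0 = 1.784
x·lx·mx: 0, 0.952, 0.986, 0.792, 0.3, 0 → Σ = 3.03
T = 3.03 / 1.784 = 1.69843… → 1.70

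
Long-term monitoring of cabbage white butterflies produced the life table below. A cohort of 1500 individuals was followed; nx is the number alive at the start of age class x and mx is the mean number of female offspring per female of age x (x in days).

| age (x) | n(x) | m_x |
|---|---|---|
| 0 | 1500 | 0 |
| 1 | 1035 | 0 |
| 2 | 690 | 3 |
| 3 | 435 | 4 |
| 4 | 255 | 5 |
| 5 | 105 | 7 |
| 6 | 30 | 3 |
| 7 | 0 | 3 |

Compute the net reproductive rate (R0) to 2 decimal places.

3.94

lx = nx/n0 = nx/1500: 1, 0.69, 0.46, 0.29, 0.17, 0.07, 0.02, 0
lx·mx by age: 0, 0, 1.38, 1.16, 0.85, 0.49, 0.06, 0
R0 = Σ lx·mx = 3.94 → 3.94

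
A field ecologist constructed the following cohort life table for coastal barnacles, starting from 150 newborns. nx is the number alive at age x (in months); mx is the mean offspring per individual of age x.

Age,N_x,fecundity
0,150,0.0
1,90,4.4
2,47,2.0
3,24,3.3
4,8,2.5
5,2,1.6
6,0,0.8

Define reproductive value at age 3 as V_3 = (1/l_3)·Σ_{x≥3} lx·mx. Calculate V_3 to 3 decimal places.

lx = nx/n0 = nx/150: 1, 0.6, 0.31333…, 0.16, 0.05333…, 0.01333…, 0
lx·mx for x ≥ 3: 0.528, 0.133333…, 0.021333…, 0 → sum = 0.682667…
V_3 = 0.682667… / l_3 = 0.682667… / 0.16 = 4.266667… → 4.267

4.267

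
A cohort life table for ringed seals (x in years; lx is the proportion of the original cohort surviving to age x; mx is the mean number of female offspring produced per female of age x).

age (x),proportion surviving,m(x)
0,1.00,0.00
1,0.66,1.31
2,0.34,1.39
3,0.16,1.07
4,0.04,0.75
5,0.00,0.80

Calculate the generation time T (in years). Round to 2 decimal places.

lx·mx: 0, 0.8646, 0.4726, 0.1712, 0.03, 0 → R0 = 1.5384
x·lx·mx: 0, 0.8646, 0.9452, 0.5136, 0.12, 0 → Σ = 2.4434
T = 2.4434 / 1.5384 = 1.588274… → 1.59

1.59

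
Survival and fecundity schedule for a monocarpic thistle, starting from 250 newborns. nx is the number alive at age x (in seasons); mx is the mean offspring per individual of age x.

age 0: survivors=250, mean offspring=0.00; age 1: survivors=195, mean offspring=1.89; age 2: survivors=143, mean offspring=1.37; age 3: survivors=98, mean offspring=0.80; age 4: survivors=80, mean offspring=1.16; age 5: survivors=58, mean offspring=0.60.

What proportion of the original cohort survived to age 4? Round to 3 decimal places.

0.320

l_4 = n_4/n_0 = 80/250 = 0.32 → 0.320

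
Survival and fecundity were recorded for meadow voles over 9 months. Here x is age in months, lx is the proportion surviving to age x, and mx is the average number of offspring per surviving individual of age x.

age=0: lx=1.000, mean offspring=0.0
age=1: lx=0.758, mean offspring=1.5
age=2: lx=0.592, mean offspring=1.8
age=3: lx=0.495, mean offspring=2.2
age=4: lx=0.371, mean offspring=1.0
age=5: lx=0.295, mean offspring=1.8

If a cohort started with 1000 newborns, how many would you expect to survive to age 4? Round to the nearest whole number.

Expected survivors = N0 · l_4 = 1000 × 0.371 = 371 → 371

371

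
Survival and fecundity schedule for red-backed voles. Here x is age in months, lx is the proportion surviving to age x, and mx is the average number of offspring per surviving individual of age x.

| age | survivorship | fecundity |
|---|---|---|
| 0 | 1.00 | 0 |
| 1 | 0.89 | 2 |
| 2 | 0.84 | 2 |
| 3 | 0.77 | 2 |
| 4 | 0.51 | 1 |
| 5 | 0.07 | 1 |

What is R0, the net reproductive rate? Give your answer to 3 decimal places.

5.580

lx·mx by age: 0, 1.78, 1.68, 1.54, 0.51, 0.07
R0 = Σ lx·mx = 5.58 → 5.580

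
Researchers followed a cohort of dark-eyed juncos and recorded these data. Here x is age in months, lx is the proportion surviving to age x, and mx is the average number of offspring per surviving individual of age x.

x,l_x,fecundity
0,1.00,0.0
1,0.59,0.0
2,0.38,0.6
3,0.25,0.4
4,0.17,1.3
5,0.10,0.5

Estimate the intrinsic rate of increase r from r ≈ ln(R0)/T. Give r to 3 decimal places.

R0 = Σ lx·mx = 0 + 0 + 0.228 + 0.1 + 0.221 + 0.05 = 0.599
Σ x·lx·mx = 1.89; T = 1.89/0.599 = 3.15526…
r ≈ ln(R0)/T = ln(0.599)/3.15526… = -0.16243… → -0.162

-0.162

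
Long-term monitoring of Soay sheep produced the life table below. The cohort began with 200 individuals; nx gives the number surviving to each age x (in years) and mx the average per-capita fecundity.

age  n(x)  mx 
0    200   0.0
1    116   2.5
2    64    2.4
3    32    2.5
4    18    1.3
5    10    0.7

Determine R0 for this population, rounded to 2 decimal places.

lx = nx/n0 = nx/200: 1, 0.58, 0.32, 0.16, 0.09, 0.05
lx·mx by age: 0, 1.45, 0.768, 0.4, 0.117, 0.035
R0 = Σ lx·mx = 2.77 → 2.77

2.77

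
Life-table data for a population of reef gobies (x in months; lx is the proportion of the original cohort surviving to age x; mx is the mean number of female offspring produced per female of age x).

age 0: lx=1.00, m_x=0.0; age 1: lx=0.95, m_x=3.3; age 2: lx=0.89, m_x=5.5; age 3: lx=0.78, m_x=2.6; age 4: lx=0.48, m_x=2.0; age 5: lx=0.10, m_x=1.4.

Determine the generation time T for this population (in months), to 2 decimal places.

2.11

lx·mx: 0, 3.135, 4.895, 2.028, 0.96, 0.14 → R0 = 11.158
x·lx·mx: 0, 3.135, 9.79, 6.084, 3.84, 0.7 → Σ = 23.549
T = 23.549 / 11.158 = 2.110504… → 2.11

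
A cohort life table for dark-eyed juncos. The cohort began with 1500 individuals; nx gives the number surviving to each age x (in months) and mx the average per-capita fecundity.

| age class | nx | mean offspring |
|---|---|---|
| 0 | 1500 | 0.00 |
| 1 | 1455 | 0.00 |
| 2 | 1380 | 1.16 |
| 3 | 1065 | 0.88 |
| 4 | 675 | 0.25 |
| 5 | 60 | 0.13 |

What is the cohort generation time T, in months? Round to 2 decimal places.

lx = nx/n0 = nx/1500: 1, 0.97, 0.92, 0.71, 0.45, 0.04
lx·mx: 0, 0, 1.0672, 0.6248, 0.1125, 0.0052 → R0 = 1.8097
x·lx·mx: 0, 0, 2.1344, 1.8744, 0.45, 0.026 → Σ = 4.4848
T = 4.4848 / 1.8097 = 2.478201… → 2.48

2.48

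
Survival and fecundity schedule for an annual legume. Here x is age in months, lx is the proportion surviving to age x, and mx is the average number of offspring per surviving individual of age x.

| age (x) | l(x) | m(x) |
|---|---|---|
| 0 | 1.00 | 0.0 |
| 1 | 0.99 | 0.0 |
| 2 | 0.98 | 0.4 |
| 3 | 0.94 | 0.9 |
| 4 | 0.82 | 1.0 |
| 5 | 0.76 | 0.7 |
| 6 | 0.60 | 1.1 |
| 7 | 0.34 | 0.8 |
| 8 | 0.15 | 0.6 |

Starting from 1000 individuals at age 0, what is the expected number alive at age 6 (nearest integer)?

600

Expected survivors = N0 · l_6 = 1000 × 0.60 = 600 → 600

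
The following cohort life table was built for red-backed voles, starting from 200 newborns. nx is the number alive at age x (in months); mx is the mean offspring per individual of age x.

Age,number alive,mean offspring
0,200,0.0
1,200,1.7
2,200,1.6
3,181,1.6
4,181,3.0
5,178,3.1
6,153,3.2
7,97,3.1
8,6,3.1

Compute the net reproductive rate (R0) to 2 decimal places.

14.27

lx = nx/n0 = nx/200: 1, 1, 1, 0.905, 0.905, 0.89, 0.765, 0.485, 0.03
lx·mx by age: 0, 1.7, 1.6, 1.448, 2.715, 2.759, 2.448, 1.5035, 0.093
R0 = Σ lx·mx = 14.2665 → 14.27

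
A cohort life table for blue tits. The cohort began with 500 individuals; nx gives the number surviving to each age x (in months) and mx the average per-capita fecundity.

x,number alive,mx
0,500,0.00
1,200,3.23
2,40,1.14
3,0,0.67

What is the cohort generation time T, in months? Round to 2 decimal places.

lx = nx/n0 = nx/500: 1, 0.4, 0.08, 0
lx·mx: 0, 1.292, 0.0912, 0 → R0 = 1.3832
x·lx·mx: 0, 1.292, 0.1824, 0 → Σ = 1.4744
T = 1.4744 / 1.3832 = 1.065934… → 1.07

1.07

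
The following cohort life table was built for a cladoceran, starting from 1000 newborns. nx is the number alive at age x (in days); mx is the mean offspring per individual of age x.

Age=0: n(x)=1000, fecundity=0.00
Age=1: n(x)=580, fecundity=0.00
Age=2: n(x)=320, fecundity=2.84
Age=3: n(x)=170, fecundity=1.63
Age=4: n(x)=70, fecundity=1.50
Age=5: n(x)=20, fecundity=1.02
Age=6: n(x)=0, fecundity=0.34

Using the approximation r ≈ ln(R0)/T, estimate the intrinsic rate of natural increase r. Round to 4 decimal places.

lx = nx/n0 = nx/1000: 1, 0.58, 0.32, 0.17, 0.07, 0.02, 0
R0 = Σ lx·mx = 0 + 0 + 0.9088 + 0.2771 + 0.105 + 0.0204 + 0 = 1.3113
Σ x·lx·mx = 3.1709; T = 3.1709/1.3113 = 2.41813…
r ≈ ln(R0)/T = ln(1.3113)/2.41813… = 0.112078… → 0.1121

0.1121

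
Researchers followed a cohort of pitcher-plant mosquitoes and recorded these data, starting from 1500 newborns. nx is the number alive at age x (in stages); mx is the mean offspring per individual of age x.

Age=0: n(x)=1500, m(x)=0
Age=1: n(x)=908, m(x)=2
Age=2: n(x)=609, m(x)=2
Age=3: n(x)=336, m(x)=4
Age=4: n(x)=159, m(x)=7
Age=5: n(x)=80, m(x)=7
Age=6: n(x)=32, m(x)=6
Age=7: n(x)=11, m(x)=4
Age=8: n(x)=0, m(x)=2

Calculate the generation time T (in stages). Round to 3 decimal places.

lx = nx/n0 = nx/1500: 1, 0.60533…, 0.406, 0.224, 0.106, 0.05333…, 0.02133…, 0.00733…, 0
lx·mx: 0, 1.210667…, 0.812, 0.896, 0.742, 0.373333…, 0.128…, 0.029333…, 0 → R0 = 4.191333…
x·lx·mx: 0, 1.210667…, 1.624, 2.688, 2.968, 1.866667…, 0.768…, 0.205333…, 0 → Σ = 11.330667…
T = 11.330667… / 4.191333… = 2.703356… → 2.703

2.703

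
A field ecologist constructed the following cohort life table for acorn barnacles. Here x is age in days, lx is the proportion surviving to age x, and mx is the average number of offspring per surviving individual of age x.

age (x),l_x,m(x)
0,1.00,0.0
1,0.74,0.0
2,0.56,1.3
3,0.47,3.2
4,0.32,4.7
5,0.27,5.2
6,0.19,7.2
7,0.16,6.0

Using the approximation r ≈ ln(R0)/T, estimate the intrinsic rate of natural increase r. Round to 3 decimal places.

0.443

R0 = Σ lx·mx = 0 + 0 + 0.728 + 1.504 + 1.504 + 1.404 + 1.368 + 0.96 = 7.468
Σ x·lx·mx = 33.932; T = 33.932/7.468 = 4.54365…
r ≈ ln(R0)/T = ln(7.468)/4.54365… = 0.44251… → 0.443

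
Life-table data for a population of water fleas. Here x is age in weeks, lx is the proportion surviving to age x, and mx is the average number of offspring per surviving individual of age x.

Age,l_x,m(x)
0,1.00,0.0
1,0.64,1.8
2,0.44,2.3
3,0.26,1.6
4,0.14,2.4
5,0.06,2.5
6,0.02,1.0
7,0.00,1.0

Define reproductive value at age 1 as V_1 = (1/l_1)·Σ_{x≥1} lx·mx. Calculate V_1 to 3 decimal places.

lx·mx for x ≥ 1: 1.152, 1.012, 0.416, 0.336, 0.15, 0.02, 0 → sum = 3.086
V_1 = 3.086 / l_1 = 3.086 / 0.64 = 4.821875 → 4.822

4.822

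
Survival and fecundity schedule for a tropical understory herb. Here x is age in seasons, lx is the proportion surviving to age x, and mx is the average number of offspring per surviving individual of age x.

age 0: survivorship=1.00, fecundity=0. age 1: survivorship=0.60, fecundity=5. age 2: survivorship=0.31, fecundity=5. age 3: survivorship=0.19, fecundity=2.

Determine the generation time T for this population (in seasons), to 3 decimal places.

1.469

lx·mx: 0, 3, 1.55, 0.38 → R0 = 4.93
x·lx·mx: 0, 3, 3.1, 1.14 → Σ = 7.24
T = 7.24 / 4.93 = 1.46856… → 1.469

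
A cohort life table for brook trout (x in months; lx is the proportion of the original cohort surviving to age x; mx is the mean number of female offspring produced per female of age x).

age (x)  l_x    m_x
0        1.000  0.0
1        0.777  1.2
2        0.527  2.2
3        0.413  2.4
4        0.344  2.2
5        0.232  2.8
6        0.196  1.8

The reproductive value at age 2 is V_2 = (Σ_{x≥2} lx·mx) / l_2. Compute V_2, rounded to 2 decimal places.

7.42

lx·mx for x ≥ 2: 1.1594, 0.9912, 0.7568, 0.6496, 0.3528 → sum = 3.9098
V_2 = 3.9098 / l_2 = 3.9098 / 0.527 = 7.418975… → 7.42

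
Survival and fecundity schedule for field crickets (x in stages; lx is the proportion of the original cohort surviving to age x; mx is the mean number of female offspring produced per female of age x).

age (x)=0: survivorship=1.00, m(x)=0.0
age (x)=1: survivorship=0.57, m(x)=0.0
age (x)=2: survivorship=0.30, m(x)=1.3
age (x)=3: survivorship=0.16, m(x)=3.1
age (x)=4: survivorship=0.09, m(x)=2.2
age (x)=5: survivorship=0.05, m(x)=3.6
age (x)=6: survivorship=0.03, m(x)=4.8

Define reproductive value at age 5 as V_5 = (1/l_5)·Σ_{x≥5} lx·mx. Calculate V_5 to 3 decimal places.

6.480

lx·mx for x ≥ 5: 0.18, 0.144 → sum = 0.324
V_5 = 0.324 / l_5 = 0.324 / 0.05 = 6.48 → 6.480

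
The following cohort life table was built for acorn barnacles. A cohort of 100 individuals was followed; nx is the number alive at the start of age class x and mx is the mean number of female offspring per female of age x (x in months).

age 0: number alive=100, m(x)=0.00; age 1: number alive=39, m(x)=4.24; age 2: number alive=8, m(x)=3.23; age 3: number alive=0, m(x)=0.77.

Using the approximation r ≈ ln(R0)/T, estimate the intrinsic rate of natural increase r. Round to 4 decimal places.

lx = nx/n0 = nx/100: 1, 0.39, 0.08, 0
R0 = Σ lx·mx = 0 + 1.6536 + 0.2584 + 0 = 1.912
Σ x·lx·mx = 2.1704; T = 2.1704/1.912 = 1.13515…
r ≈ ln(R0)/T = ln(1.912)/1.13515… = 0.570983… → 0.5710

0.5710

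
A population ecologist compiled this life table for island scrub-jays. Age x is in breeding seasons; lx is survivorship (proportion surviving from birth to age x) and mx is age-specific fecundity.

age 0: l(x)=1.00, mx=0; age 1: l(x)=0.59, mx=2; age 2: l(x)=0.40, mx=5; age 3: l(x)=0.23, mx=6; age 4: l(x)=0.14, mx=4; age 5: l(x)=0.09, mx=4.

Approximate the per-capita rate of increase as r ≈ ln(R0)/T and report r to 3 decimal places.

R0 = Σ lx·mx = 0 + 1.18 + 2 + 1.38 + 0.56 + 0.36 = 5.48
Σ x·lx·mx = 13.36; T = 13.36/5.48 = 2.43796…
r ≈ ln(R0)/T = ln(5.48)/2.43796… = 0.69776… → 0.698

0.698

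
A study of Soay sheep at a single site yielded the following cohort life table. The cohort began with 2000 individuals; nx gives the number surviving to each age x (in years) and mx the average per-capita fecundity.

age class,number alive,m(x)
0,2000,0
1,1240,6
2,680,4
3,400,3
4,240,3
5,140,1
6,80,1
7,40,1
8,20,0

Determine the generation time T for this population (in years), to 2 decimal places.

lx = nx/n0 = nx/2000: 1, 0.62, 0.34, 0.2, 0.12, 0.07, 0.04, 0.02, 0.01
lx·mx: 0, 3.72, 1.36, 0.6, 0.36, 0.07, 0.04, 0.02, 0 → R0 = 6.17
x·lx·mx: 0, 3.72, 2.72, 1.8, 1.44, 0.35, 0.24, 0.14, 0 → Σ = 10.41
T = 10.41 / 6.17 = 1.687196… → 1.69

1.69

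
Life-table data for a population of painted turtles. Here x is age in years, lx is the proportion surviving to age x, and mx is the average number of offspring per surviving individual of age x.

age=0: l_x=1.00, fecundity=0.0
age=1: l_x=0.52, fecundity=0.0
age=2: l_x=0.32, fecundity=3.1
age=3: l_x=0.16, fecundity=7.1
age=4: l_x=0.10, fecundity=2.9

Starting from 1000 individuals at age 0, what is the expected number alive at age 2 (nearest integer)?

320

Expected survivors = N0 · l_2 = 1000 × 0.32 = 320 → 320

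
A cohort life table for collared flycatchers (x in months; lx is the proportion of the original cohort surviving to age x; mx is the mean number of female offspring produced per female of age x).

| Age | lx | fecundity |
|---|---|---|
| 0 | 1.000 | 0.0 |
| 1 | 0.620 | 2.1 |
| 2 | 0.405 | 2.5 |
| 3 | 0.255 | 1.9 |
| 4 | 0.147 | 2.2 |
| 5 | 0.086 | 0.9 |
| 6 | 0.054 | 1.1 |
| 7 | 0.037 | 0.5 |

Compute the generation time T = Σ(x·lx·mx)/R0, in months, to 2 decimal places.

lx·mx: 0, 1.302, 1.0125, 0.4845, 0.3234, 0.0774, 0.0594, 0.0185 → R0 = 3.2777
x·lx·mx: 0, 1.302, 2.025, 1.4535, 1.2936, 0.387, 0.3564, 0.1295 → Σ = 6.947
T = 6.947 / 3.2777 = 2.119474… → 2.12

2.12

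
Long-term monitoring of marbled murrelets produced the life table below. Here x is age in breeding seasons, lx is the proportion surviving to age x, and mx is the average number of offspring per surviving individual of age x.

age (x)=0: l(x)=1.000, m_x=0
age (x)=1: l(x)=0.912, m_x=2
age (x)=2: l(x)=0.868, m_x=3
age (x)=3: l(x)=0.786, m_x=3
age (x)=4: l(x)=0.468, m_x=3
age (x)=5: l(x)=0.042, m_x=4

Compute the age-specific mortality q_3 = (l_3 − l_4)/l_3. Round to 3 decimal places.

q_3 = (l_3 − l_4) / l_3 = (0.786 − 0.468) / 0.786
     = 0.318 / 0.786 = 0.40458… → 0.405

0.405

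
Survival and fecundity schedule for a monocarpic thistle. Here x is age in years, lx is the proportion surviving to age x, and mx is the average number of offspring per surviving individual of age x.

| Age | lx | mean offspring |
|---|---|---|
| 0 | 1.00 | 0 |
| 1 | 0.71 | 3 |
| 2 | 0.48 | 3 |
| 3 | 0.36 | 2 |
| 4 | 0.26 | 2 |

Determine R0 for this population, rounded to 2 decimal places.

4.81

lx·mx by age: 0, 2.13, 1.44, 0.72, 0.52
R0 = Σ lx·mx = 4.81 → 4.81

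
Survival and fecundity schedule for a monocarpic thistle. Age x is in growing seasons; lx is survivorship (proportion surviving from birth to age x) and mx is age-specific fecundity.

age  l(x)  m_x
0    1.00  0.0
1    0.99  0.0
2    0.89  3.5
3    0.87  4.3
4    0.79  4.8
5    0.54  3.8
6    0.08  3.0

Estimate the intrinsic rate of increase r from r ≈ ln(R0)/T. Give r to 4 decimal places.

0.7475

R0 = Σ lx·mx = 0 + 0 + 3.115 + 3.741 + 3.792 + 2.052 + 0.24 = 12.94
Σ x·lx·mx = 44.321; T = 44.321/12.94 = 3.42512…
r ≈ ln(R0)/T = ln(12.94)/3.42512… = 0.747514… → 0.7475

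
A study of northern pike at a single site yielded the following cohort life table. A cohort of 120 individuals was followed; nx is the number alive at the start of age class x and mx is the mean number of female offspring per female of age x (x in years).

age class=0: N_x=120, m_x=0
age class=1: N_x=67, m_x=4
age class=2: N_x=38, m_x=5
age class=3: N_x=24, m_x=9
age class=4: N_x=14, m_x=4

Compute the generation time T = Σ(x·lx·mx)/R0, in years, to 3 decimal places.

lx = nx/n0 = nx/120: 1, 0.55833…, 0.31667…, 0.2, 0.11667…
lx·mx: 0, 2.233333…, 1.583333…, 1.8, 0.466667… → R0 = 6.083333…
x·lx·mx: 0, 2.233333…, 3.166667…, 5.4, 1.866667… → Σ = 12.666667…
T = 12.666667… / 6.083333… = 2.082192… → 2.082

2.082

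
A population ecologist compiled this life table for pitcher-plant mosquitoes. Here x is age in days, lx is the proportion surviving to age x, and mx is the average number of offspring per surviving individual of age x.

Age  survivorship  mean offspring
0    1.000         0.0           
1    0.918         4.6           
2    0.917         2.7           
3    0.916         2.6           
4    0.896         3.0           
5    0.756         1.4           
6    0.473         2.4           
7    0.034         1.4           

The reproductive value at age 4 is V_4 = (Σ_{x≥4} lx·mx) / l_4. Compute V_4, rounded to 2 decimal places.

5.50

lx·mx for x ≥ 4: 2.688, 1.0584, 1.1352, 0.0476 → sum = 4.9292
V_4 = 4.9292 / l_4 = 4.9292 / 0.896 = 5.501339… → 5.50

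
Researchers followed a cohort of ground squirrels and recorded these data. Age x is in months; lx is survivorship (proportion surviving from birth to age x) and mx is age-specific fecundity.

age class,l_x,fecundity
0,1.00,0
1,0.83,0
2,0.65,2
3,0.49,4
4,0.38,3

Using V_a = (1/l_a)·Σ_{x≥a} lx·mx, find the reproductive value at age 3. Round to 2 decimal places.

lx·mx for x ≥ 3: 1.96, 1.14 → sum = 3.1
V_3 = 3.1 / l_3 = 3.1 / 0.49 = 6.326531… → 6.33

6.33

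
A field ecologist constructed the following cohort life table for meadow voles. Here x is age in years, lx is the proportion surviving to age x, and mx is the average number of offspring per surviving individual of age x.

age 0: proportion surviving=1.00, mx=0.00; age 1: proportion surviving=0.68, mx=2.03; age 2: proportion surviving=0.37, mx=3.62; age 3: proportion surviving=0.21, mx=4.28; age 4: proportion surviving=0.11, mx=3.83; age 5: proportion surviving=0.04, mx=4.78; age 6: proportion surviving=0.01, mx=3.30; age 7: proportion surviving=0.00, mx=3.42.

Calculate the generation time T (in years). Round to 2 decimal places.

lx·mx: 0, 1.3804, 1.3394, 0.8988, 0.4213, 0.1912, 0.033, 0 → R0 = 4.2641
x·lx·mx: 0, 1.3804, 2.6788, 2.6964, 1.6852, 0.956, 0.198, 0 → Σ = 9.5948
T = 9.5948 / 4.2641 = 2.250135… → 2.25

2.25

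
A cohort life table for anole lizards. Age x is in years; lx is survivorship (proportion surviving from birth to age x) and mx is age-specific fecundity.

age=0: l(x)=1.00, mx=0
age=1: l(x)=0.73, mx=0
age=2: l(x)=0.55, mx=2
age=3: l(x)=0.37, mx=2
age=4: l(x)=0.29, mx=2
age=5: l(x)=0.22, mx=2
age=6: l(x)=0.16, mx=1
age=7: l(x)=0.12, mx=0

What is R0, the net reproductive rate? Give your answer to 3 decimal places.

lx·mx by age: 0, 0, 1.1, 0.74, 0.58, 0.44, 0.16, 0
R0 = Σ lx·mx = 3.02 → 3.020

3.020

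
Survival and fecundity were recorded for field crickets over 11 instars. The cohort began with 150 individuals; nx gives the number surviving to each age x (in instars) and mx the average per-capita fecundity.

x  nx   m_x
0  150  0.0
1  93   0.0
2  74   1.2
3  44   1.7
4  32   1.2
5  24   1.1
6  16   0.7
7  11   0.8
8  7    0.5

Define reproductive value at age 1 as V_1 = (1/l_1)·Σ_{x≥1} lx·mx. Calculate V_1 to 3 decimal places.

2.709

lx = nx/n0 = nx/150: 1, 0.62, 0.49333…, 0.29333…, 0.21333…, 0.16, 0.10667…, 0.07333…, 0.04667…
lx·mx for x ≥ 1: 0, 0.592…, 0.498667…, 0.256…, 0.176, 0.074667…, 0.058667…, 0.023333… → sum = 1.679333…
V_1 = 1.679333… / l_1 = 1.679333… / 0.62 = 2.708602… → 2.709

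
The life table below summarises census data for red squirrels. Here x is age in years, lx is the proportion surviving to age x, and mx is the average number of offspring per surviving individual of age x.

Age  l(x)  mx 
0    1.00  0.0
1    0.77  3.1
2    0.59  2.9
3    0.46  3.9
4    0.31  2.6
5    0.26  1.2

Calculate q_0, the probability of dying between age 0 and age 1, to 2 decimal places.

q_0 = (l_0 − l_1) / l_0 = (1 − 0.77) / 1
     = 0.23 / 1 = 0.23 → 0.23

0.23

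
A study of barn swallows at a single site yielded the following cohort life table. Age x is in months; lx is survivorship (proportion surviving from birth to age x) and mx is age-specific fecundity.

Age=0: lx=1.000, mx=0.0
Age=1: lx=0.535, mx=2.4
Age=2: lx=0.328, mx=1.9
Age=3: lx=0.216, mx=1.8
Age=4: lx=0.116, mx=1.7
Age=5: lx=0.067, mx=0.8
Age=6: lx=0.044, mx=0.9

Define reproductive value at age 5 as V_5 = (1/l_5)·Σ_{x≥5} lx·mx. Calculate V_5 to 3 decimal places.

lx·mx for x ≥ 5: 0.0536, 0.0396 → sum = 0.0932
V_5 = 0.0932 / l_5 = 0.0932 / 0.067 = 1.391045… → 1.391

1.391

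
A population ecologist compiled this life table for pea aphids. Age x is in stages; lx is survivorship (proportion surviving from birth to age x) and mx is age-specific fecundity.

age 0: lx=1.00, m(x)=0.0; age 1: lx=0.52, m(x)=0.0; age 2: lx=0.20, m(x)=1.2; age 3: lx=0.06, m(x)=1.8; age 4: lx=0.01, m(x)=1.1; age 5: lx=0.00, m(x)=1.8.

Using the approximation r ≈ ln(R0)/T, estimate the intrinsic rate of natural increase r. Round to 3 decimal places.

-0.434

R0 = Σ lx·mx = 0 + 0 + 0.24 + 0.108 + 0.011 + 0 = 0.359
Σ x·lx·mx = 0.848; T = 0.848/0.359 = 2.36212…
r ≈ ln(R0)/T = ln(0.359)/2.36212… = -0.43369… → -0.434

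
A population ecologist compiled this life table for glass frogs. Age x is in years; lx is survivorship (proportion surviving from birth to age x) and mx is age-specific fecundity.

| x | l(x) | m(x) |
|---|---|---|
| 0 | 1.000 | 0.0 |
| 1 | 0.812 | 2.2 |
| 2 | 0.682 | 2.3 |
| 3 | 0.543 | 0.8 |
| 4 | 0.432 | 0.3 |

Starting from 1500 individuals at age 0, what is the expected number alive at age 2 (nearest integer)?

1023

Expected survivors = N0 · l_2 = 1500 × 0.682 = 1023 → 1023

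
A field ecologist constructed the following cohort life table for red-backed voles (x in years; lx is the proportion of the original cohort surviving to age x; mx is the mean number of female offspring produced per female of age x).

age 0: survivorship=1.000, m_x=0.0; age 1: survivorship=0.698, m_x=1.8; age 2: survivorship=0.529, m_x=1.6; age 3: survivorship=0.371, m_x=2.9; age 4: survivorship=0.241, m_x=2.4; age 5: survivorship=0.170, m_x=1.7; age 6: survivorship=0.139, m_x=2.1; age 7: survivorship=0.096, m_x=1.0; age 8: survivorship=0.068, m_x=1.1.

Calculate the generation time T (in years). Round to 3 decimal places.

lx·mx: 0, 1.2564, 0.8464, 1.0759, 0.5784, 0.289, 0.2919, 0.096, 0.0748 → R0 = 4.5088
x·lx·mx: 0, 1.2564, 1.6928, 3.2277, 2.3136, 1.445, 1.7514, 0.672, 0.5984 → Σ = 12.9573
T = 12.9573 / 4.5088 = 2.87378… → 2.874

2.874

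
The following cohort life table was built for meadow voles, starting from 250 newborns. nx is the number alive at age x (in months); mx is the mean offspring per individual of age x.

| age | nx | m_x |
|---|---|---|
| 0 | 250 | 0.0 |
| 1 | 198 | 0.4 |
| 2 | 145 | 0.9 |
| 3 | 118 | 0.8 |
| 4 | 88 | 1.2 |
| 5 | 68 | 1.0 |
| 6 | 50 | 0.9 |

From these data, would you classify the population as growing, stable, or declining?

lx = nx/n0 = nx/250: 1, 0.792, 0.58, 0.472, 0.352, 0.272, 0.2
R0 = Σ lx·mx = 0 + 0.3168 + 0.522 + 0.3776 + 0.4224 + 0.272 + 0.18 = 2.0908
R0 > 1, so the population is growing.

growing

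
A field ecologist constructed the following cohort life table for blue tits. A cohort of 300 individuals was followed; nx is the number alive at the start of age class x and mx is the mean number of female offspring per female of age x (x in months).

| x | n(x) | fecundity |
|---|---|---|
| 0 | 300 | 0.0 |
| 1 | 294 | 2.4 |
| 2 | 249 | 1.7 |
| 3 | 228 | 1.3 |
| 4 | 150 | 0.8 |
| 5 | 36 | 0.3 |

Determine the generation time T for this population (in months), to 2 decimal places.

lx = nx/n0 = nx/300: 1, 0.98, 0.83, 0.76, 0.5, 0.12
lx·mx: 0, 2.352, 1.411, 0.988, 0.4, 0.036 → R0 = 5.187
x·lx·mx: 0, 2.352, 2.822, 2.964, 1.6, 0.18 → Σ = 9.918
T = 9.918 / 5.187 = 1.912088… → 1.91

1.91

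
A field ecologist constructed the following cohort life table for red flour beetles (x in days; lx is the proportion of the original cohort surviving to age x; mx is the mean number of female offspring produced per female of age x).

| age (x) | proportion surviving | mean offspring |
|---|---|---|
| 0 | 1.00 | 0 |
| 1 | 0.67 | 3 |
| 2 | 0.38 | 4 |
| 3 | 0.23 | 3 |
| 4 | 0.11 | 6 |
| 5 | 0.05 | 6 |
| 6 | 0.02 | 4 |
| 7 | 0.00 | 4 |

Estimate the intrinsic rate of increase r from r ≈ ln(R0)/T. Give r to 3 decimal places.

R0 = Σ lx·mx = 0 + 2.01 + 1.52 + 0.69 + 0.66 + 0.3 + 0.08 + 0 = 5.26
Σ x·lx·mx = 11.74; T = 11.74/5.26 = 2.23194…
r ≈ ln(R0)/T = ln(5.26)/2.23194… = 0.74381… → 0.744

0.744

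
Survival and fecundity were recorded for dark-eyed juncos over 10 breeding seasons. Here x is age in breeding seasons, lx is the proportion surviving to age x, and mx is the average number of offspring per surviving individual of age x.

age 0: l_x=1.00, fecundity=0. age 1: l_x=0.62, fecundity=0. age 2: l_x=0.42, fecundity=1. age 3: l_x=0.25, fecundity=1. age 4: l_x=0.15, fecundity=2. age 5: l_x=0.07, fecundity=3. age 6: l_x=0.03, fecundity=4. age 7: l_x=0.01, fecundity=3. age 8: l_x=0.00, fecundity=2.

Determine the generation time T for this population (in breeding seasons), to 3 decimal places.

lx·mx: 0, 0, 0.42, 0.25, 0.3, 0.21, 0.12, 0.03, 0 → R0 = 1.33
x·lx·mx: 0, 0, 0.84, 0.75, 1.2, 1.05, 0.72, 0.21, 0 → Σ = 4.77
T = 4.77 / 1.33 = 3.586466… → 3.586

3.586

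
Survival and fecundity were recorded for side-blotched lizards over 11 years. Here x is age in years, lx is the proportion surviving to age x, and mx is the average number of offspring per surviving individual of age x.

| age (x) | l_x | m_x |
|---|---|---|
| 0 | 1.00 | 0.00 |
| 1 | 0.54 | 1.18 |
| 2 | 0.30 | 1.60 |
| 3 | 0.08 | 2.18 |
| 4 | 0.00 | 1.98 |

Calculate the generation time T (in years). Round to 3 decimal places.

lx·mx: 0, 0.6372, 0.48, 0.1744, 0 → R0 = 1.2916
x·lx·mx: 0, 0.6372, 0.96, 0.5232, 0 → Σ = 2.1204
T = 2.1204 / 1.2916 = 1.641685… → 1.642

1.642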